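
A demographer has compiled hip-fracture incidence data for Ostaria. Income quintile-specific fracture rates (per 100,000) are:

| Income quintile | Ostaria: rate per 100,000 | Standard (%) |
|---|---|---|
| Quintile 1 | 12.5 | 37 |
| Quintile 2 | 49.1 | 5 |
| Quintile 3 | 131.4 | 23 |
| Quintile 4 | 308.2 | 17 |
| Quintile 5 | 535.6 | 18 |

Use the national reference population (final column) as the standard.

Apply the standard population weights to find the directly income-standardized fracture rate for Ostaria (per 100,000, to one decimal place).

Standard weights: 0.37, 0.05, 0.23, 0.17, 0.18.
Standardized rate: 0.3700×12.5 + 0.0500×49.1 + 0.2300×131.4 + 0.1700×308.2 + 0.1800×535.6 = 186.1040 per 100,000.

186.1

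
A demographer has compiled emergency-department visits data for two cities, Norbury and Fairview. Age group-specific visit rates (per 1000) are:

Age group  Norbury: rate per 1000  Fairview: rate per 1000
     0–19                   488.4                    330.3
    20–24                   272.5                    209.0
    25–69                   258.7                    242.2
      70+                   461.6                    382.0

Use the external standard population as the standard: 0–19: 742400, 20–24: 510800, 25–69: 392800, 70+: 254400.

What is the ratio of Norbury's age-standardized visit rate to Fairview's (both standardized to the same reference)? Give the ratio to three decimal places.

1.324

Standard total = 1900400; weights = 0.3907, 0.2688, 0.2067, 0.1339.
Norbury: 0.3907×488.4 + 0.2688×272.5 + 0.2067×258.7 + 0.1339×461.6 = 379.3041 per 1000.
Fairview: 0.3907×330.3 + 0.2688×209.0 + 0.2067×242.2 + 0.1339×382.0 = 286.4075 per 1000.
Ratio = 379.3041 ÷ 286.4075 = 1.32435.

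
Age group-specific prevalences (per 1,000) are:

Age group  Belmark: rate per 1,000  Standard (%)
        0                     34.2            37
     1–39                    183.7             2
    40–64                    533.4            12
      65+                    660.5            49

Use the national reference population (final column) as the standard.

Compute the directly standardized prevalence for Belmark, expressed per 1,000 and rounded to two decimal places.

403.98

Standard weights: 0.37, 0.02, 0.12, 0.49.
Standardized rate: 0.3700×34.2 + 0.0200×183.7 + 0.1200×533.4 + 0.4900×660.5 = 403.9810 per 1,000.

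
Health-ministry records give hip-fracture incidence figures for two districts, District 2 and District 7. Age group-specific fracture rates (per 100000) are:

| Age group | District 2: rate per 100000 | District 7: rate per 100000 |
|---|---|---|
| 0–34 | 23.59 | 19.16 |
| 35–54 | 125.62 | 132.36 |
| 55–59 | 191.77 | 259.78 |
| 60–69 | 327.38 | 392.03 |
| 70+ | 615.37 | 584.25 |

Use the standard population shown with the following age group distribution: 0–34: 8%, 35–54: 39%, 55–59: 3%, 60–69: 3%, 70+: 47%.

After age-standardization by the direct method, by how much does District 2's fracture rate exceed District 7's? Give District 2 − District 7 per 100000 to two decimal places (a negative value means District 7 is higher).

8.37

Standard weights: 0.08, 0.39, 0.03, 0.03, 0.47.
District 2: 0.0800×23.59 + 0.3900×125.62 + 0.0300×191.77 + 0.0300×327.38 + 0.4700×615.37 = 355.6774 per 100000.
District 7: 0.0800×19.16 + 0.3900×132.36 + 0.0300×259.78 + 0.0300×392.03 + 0.4700×584.25 = 347.3050 per 100000.
Difference = 355.6774 − 347.3050 = 8.3724.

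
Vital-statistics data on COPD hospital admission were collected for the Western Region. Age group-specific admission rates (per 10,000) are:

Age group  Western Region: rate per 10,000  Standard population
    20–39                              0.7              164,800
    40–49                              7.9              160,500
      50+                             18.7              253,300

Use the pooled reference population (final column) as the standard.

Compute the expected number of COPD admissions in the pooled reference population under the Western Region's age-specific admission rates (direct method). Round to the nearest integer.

Expected COPD admissions = Σ (standard pop × age-specific rate ÷ 10,000)
= 164,800×0.7/10,000 + 160,500×7.9/10,000 + 253,300×18.7/10,000
= 11.54 + 126.80 + 473.67 = 612.00.

612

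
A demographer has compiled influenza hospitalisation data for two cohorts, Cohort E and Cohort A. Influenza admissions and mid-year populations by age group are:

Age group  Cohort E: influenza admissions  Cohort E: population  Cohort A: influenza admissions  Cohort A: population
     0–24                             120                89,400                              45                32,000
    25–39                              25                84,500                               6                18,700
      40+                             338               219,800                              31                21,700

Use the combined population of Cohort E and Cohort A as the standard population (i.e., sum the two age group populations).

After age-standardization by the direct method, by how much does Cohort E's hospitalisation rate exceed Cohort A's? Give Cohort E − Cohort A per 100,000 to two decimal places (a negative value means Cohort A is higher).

3.44

Age-specific rates per 100,000 for Cohort E: 134.23, 29.59, 153.78.
For Cohort A: 140.62, 32.09, 142.86.
Combined standard total = 466,100; weights = 0.2605, 0.2214, 0.5181.
Cohort E: 0.2605×134.23 + 0.2214×29.59 + 0.5181×153.78 = 121.1875 per 100,000.
Cohort A: 0.2605×140.62 + 0.2214×32.09 + 0.5181×142.86 = 117.7496 per 100,000.
Difference = 121.1875 − 117.7496 = 3.4379.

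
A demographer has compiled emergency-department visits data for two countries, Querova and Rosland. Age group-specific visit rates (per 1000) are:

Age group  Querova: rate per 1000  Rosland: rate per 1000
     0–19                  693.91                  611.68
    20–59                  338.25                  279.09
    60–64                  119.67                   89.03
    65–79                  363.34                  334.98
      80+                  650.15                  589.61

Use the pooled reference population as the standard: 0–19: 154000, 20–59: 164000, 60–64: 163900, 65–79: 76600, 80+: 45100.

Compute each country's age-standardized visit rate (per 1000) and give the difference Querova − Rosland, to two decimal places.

53.50

Standard total = 603600; weights = 0.2551, 0.2717, 0.2715, 0.1269, 0.0747.
Querova: 0.2551×693.91 + 0.2717×338.25 + 0.2715×119.67 + 0.1269×363.34 + 0.0747×650.15 = 396.1277 per 1000.
Rosland: 0.2551×611.68 + 0.2717×279.09 + 0.2715×89.03 + 0.1269×334.98 + 0.0747×589.61 = 342.6315 per 1000.
Difference = 396.1277 − 342.6315 = 53.4962.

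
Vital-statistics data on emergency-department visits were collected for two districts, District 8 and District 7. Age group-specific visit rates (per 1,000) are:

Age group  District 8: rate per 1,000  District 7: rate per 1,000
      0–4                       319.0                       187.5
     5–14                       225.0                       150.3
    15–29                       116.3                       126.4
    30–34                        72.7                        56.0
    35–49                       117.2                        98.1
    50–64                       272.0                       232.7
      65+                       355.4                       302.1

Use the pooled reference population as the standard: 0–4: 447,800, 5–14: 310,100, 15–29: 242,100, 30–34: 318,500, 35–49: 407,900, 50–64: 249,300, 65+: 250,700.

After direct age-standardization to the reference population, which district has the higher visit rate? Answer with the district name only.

Standard total = 2,226,400; weights = 0.2011, 0.1393, 0.1087, 0.1431, 0.1832, 0.1120, 0.1126.
District 8: 0.2011×319.0 + 0.1393×225.0 + 0.1087×116.3 + 0.1431×72.7 + 0.1832×117.2 + 0.1120×272.0 + 0.1126×355.4 = 210.4950 per 1,000.
District 7: 0.2011×187.5 + 0.1393×150.3 + 0.1087×126.4 + 0.1431×56.0 + 0.1832×98.1 + 0.1120×232.7 + 0.1126×302.1 = 158.4493 per 1,000.

District 8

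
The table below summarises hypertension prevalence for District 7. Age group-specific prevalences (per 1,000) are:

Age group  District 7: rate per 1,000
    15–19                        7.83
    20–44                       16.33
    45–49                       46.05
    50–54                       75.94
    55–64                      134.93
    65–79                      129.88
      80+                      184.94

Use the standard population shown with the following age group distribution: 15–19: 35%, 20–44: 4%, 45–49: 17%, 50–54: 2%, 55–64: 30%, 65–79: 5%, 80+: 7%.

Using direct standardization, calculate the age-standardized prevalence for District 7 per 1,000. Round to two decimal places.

72.66

Standard weights: 0.35, 0.04, 0.17, 0.02, 0.30, 0.05, 0.07.
Standardized rate: 0.3500×7.83 + 0.0400×16.33 + 0.1700×46.05 + 0.0200×75.94 + 0.3000×134.93 + 0.0500×129.88 + 0.0700×184.94 = 72.6598 per 1,000.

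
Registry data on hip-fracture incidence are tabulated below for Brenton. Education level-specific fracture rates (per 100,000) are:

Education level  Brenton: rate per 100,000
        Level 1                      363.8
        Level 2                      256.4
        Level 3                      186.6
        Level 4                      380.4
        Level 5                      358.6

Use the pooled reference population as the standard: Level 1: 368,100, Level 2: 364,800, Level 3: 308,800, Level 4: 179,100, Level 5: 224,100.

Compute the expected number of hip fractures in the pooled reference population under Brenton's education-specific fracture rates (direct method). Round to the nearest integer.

Expected hip fractures = Σ (standard pop × education-specific rate ÷ 100,000)
= 368,100×363.8/100,000 + 364,800×256.4/100,000 + 308,800×186.6/100,000 + 179,100×380.4/100,000 + 224,100×358.6/100,000
= 1339.15 + 935.35 + 576.22 + 681.30 + 803.62 = 4335.63.

4336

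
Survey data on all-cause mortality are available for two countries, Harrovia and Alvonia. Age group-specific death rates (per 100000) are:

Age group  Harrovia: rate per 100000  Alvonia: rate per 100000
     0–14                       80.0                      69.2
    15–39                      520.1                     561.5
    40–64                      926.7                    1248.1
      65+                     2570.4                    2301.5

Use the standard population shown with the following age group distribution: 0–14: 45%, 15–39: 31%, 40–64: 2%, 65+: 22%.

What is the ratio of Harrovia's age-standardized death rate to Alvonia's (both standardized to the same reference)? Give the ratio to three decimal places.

Standard weights: 0.45, 0.31, 0.02, 0.22.
Harrovia: 0.4500×80.0 + 0.3100×520.1 + 0.0200×926.7 + 0.2200×2570.4 = 781.2530 per 100000.
Alvonia: 0.4500×69.2 + 0.3100×561.5 + 0.0200×1248.1 + 0.2200×2301.5 = 736.4970 per 100000.
Ratio = 781.2530 ÷ 736.4970 = 1.06077.

1.061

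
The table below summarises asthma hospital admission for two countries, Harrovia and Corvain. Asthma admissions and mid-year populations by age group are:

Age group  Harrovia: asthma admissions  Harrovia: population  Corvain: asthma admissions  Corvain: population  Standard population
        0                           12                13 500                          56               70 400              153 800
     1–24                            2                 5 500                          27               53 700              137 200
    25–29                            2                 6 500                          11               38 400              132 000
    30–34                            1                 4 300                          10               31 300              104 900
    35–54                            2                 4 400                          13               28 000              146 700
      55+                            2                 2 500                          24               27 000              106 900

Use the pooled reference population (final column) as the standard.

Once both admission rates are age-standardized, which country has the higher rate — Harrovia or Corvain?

Corvain

Age-specific rates per 10 000 for Harrovia: 8.89, 3.64, 3.08, 2.33, 4.55, 8.00.
For Corvain: 7.95, 5.03, 2.86, 3.19, 4.64, 8.89.
Standard total = 781 500; weights = 0.1968, 0.1756, 0.1689, 0.1342, 0.1877, 0.1368.
Harrovia: 0.1968×8.89 + 0.1756×3.64 + 0.1689×3.08 + 0.1342×2.33 + 0.1877×4.55 + 0.1368×8.00 = 5.1672 per 10 000.
Corvain: 0.1968×7.95 + 0.1756×5.03 + 0.1689×2.86 + 0.1342×3.19 + 0.1877×4.64 + 0.1368×8.89 = 5.4483 per 10 000.
The crude rates (5.72 vs 5.67) would put Harrovia higher, but that reflects its age composition; once standardized to a common age structure, Corvain has the higher underlying rate.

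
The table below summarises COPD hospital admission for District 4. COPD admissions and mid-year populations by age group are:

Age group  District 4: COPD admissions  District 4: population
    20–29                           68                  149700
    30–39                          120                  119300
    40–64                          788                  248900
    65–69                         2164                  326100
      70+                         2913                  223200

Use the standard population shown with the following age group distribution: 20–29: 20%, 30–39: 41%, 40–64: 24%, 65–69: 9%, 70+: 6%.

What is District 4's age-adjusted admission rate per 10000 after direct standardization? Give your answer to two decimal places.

Age-specific rates per 10000 for District 4: 4.54, 10.06, 31.66, 66.36, 130.51.
Standard weights: 0.20, 0.41, 0.24, 0.09, 0.06.
Standardized rate: 0.2000×4.54 + 0.4100×10.06 + 0.2400×31.66 + 0.0900×66.36 + 0.0600×130.51 = 26.4338 per 10000.

26.43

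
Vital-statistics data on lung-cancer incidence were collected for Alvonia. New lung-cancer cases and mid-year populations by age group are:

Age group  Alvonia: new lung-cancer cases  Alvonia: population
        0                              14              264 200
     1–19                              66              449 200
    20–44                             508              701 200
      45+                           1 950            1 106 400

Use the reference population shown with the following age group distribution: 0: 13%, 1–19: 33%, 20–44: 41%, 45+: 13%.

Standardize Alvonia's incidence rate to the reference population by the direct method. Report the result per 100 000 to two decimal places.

Age-specific rates per 100 000 for Alvonia: 5.30, 14.69, 72.45, 176.25.
Standard weights: 0.13, 0.33, 0.41, 0.13.
Standardized rate: 0.1300×5.30 + 0.3300×14.69 + 0.4100×72.45 + 0.1300×176.25 = 58.1530 per 100 000.

58.15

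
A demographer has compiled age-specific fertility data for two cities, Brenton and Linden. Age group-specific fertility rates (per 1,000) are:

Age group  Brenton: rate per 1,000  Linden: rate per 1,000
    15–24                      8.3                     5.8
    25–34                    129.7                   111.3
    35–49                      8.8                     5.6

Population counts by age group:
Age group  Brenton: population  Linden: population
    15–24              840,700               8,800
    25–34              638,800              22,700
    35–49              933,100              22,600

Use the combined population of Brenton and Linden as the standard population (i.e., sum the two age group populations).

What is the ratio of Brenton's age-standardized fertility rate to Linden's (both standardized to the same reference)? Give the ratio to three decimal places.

Combined standard total = 2,466,700; weights = 0.3444, 0.2682, 0.3874.
Brenton: 0.3444×8.3 + 0.2682×129.7 + 0.3874×8.8 = 41.0498 per 1,000.
Linden: 0.3444×5.8 + 0.2682×111.3 + 0.3874×5.6 = 34.0147 per 1,000.
Ratio = 41.0498 ÷ 34.0147 = 1.20683.

1.207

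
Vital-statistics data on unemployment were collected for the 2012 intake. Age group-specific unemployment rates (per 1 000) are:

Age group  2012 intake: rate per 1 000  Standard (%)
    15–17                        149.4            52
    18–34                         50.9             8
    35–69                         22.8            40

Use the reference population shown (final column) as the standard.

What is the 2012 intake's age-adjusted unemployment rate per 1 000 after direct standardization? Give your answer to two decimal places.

Standard weights: 0.52, 0.08, 0.40.
Standardized rate: 0.5200×149.4 + 0.0800×50.9 + 0.4000×22.8 = 90.8800 per 1 000.

90.88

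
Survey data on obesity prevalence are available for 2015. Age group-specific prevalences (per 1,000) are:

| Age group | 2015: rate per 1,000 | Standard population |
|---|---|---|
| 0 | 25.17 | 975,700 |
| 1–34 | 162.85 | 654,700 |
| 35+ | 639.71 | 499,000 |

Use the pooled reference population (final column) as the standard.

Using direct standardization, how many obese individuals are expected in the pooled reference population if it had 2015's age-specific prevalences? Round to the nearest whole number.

450392

Expected obese individuals = Σ (standard pop × age-specific rate ÷ 1,000)
= 975,700×25.17/1,000 + 654,700×162.85/1,000 + 499,000×639.71/1,000
= 24558.37 + 106617.90 + 319215.29 = 450391.55.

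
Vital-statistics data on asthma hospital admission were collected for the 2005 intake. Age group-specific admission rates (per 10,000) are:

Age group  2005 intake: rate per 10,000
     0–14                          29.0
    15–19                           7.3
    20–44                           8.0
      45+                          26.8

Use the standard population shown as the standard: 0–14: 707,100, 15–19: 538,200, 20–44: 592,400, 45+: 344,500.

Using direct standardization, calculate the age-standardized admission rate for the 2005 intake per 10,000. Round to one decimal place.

Standard total = 2,182,200; weights = 0.3240, 0.2466, 0.2715, 0.1579.
Standardized rate: 0.3240×29.0 + 0.2466×7.3 + 0.2715×8.0 + 0.1579×26.8 = 17.5999 per 10,000.

17.6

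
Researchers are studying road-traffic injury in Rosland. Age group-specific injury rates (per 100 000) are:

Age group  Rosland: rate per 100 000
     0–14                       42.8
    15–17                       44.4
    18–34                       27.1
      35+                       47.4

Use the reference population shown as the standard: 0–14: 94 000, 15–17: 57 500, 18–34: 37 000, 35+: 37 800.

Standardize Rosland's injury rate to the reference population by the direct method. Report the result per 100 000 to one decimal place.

41.4

Standard total = 226 300; weights = 0.4154, 0.2541, 0.1635, 0.1670.
Standardized rate: 0.4154×42.8 + 0.2541×44.4 + 0.1635×27.1 + 0.1670×47.4 = 41.4080 per 100 000.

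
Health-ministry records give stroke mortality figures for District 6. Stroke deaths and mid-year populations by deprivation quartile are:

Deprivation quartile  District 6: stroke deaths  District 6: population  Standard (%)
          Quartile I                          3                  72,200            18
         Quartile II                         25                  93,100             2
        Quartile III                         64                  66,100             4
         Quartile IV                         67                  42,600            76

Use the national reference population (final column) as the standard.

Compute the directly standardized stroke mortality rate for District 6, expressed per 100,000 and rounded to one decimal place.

124.7

Deprivation-specific rates per 100,000 for District 6: 4.16, 26.85, 96.82, 157.28.
Standard weights: 0.18, 0.02, 0.04, 0.76.
Standardized rate: 0.1800×4.16 + 0.0200×26.85 + 0.0400×96.82 + 0.7600×157.28 = 124.6884 per 100,000.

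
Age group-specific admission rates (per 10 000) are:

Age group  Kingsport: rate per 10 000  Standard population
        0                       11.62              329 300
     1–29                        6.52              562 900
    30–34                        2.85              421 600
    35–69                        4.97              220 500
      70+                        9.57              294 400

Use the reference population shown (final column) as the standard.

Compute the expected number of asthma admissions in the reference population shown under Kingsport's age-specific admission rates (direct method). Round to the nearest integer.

1261

Expected asthma admissions = Σ (standard pop × age-specific rate ÷ 10 000)
= 329 300×11.62/10 000 + 562 900×6.52/10 000 + 421 600×2.85/10 000 + 220 500×4.97/10 000 + 294 400×9.57/10 000
= 382.65 + 367.01 + 120.16 + 109.59 + 281.74 = 1261.14.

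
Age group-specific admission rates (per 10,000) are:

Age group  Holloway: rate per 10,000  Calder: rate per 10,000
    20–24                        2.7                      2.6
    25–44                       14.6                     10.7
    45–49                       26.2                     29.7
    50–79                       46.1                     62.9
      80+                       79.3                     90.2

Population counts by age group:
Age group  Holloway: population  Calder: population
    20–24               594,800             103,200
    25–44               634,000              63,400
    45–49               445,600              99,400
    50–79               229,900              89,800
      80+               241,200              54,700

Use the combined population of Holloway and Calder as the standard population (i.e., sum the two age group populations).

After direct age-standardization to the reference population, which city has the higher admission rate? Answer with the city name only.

Combined standard total = 2,556,000; weights = 0.2731, 0.2728, 0.2132, 0.1251, 0.1158.
Holloway: 0.2731×2.7 + 0.2728×14.6 + 0.2132×26.2 + 0.1251×46.1 + 0.1158×79.3 = 25.2538 per 10,000.
Calder: 0.2731×2.6 + 0.2728×10.7 + 0.2132×29.7 + 0.1251×62.9 + 0.1158×90.2 = 28.2718 per 10,000.

Calder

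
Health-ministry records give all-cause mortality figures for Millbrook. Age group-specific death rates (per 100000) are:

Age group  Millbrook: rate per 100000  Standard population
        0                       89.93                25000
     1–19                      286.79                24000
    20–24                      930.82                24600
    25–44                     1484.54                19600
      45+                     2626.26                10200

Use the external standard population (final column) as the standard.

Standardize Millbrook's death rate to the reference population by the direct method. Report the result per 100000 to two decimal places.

Standard total = 103400; weights = 0.2418, 0.2321, 0.2379, 0.1896, 0.0986.
Standardized rate: 0.2418×89.93 + 0.2321×286.79 + 0.2379×930.82 + 0.1896×1484.54 + 0.0986×2626.26 = 850.2342 per 100000.

850.23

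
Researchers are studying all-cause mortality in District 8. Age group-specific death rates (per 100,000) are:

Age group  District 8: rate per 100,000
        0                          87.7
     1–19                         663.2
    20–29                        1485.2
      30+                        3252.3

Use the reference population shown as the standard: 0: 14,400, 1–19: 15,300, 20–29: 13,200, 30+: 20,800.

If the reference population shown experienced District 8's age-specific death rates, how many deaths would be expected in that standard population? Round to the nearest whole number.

Expected deaths = Σ (standard pop × age-specific rate ÷ 100,000)
= 14,400×87.7/100,000 + 15,300×663.2/100,000 + 13,200×1485.2/100,000 + 20,800×3252.3/100,000
= 12.63 + 101.47 + 196.05 + 676.48 = 986.62.

987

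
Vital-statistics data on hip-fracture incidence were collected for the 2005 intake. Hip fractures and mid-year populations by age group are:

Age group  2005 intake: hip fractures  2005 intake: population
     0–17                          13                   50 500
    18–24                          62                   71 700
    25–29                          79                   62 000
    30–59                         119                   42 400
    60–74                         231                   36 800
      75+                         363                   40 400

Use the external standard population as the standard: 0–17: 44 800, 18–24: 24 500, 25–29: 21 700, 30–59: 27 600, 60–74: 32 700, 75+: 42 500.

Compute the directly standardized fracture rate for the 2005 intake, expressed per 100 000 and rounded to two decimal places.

374.08

Age-specific rates per 100 000 for the 2005 intake: 25.74, 86.47, 127.42, 280.66, 627.72, 898.51.
Standard total = 193 800; weights = 0.2312, 0.1264, 0.1120, 0.1424, 0.1687, 0.2193.
Standardized rate: 0.2312×25.74 + 0.1264×86.47 + 0.1120×127.42 + 0.1424×280.66 + 0.1687×627.72 + 0.2193×898.51 = 374.0778 per 100 000.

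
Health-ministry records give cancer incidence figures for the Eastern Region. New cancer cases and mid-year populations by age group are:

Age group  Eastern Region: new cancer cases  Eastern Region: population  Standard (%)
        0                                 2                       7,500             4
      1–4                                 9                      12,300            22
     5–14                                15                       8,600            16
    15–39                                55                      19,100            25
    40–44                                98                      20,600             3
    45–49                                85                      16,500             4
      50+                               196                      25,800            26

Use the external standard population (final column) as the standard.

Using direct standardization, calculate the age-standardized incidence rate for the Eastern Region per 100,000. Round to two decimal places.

349.46

Age-specific rates per 100,000 for the Eastern Region: 26.67, 73.17, 174.42, 287.96, 475.73, 515.15, 759.69.
Standard weights: 0.04, 0.22, 0.16, 0.25, 0.03, 0.04, 0.26.
Standardized rate: 0.0400×26.67 + 0.2200×73.17 + 0.1600×174.42 + 0.2500×287.96 + 0.0300×475.73 + 0.0400×515.15 + 0.2600×759.69 = 349.4580 per 100,000.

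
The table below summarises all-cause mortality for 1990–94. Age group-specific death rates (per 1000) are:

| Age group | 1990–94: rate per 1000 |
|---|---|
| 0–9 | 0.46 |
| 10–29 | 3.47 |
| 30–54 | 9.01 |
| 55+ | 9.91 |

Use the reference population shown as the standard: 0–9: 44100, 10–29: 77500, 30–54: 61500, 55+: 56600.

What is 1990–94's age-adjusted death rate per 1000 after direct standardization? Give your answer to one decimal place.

Standard total = 239700; weights = 0.1840, 0.3233, 0.2566, 0.2361.
Standardized rate: 0.1840×0.46 + 0.3233×3.47 + 0.2566×9.01 + 0.2361×9.91 = 5.8583 per 1000.

5.9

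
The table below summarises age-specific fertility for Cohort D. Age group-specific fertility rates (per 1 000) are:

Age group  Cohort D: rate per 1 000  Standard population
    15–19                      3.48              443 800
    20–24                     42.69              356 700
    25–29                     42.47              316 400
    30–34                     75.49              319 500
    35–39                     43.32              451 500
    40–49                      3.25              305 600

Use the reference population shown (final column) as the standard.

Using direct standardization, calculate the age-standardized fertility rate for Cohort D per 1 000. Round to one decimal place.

Standard total = 2 193 500; weights = 0.2023, 0.1626, 0.1442, 0.1457, 0.2058, 0.1393.
Standardized rate: 0.2023×3.48 + 0.1626×42.69 + 0.1442×42.47 + 0.1457×75.49 + 0.2058×43.32 + 0.1393×3.25 = 34.1375 per 1 000.

34.1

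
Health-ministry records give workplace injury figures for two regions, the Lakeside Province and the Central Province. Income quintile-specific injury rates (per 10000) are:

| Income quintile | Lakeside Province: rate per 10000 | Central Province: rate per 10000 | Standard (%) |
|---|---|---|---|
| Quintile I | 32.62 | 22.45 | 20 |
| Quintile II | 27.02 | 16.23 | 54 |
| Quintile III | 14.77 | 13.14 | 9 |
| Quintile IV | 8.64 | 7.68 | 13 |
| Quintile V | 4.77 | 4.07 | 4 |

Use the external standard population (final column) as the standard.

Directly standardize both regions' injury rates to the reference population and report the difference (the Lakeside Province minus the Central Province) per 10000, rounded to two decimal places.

8.16

Standard weights: 0.20, 0.54, 0.09, 0.13, 0.04.
The Lakeside Province: 0.2000×32.62 + 0.5400×27.02 + 0.0900×14.77 + 0.1300×8.64 + 0.0400×4.77 = 23.7581 per 10000.
The Central Province: 0.2000×22.45 + 0.5400×16.23 + 0.0900×13.14 + 0.1300×7.68 + 0.0400×4.07 = 15.5980 per 10000.
Difference = 23.7581 − 15.5980 = 8.1601.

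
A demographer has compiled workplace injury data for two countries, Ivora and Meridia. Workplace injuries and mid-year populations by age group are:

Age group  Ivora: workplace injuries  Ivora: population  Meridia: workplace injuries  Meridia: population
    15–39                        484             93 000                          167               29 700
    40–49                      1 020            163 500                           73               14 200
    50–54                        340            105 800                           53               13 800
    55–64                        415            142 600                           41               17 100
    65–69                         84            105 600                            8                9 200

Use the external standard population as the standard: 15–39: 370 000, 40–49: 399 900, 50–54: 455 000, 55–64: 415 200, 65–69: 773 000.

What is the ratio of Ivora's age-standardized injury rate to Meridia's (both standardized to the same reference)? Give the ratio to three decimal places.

Age-specific rates per 10 000 for Ivora: 52.04, 62.39, 32.14, 29.10, 7.95.
For Meridia: 56.23, 51.41, 38.41, 23.98, 8.70.
Standard total = 2 413 100; weights = 0.1533, 0.1657, 0.1886, 0.1721, 0.3203.
Ivora: 0.1533×52.04 + 0.1657×62.39 + 0.1886×32.14 + 0.1721×29.10 + 0.3203×7.95 = 31.9332 per 10 000.
Meridia: 0.1533×56.23 + 0.1657×51.41 + 0.1886×38.41 + 0.1721×23.98 + 0.3203×8.70 = 31.2935 per 10 000.
Ratio = 31.9332 ÷ 31.2935 = 1.02044.

1.020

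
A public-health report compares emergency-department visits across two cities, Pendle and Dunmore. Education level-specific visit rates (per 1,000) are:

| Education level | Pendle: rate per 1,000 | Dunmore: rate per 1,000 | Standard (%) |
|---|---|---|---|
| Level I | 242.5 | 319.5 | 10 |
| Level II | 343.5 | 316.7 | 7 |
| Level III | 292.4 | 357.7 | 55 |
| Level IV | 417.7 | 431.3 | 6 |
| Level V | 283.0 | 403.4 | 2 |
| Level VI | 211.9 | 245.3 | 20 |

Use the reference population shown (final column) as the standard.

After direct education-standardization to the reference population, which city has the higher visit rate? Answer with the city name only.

Standard weights: 0.10, 0.07, 0.55, 0.06, 0.02, 0.20.
Pendle: 0.1000×242.5 + 0.0700×343.5 + 0.5500×292.4 + 0.0600×417.7 + 0.0200×283.0 + 0.2000×211.9 = 282.2170 per 1,000.
Dunmore: 0.1000×319.5 + 0.0700×316.7 + 0.5500×357.7 + 0.0600×431.3 + 0.0200×403.4 + 0.2000×245.3 = 333.8600 per 1,000.

Dunmore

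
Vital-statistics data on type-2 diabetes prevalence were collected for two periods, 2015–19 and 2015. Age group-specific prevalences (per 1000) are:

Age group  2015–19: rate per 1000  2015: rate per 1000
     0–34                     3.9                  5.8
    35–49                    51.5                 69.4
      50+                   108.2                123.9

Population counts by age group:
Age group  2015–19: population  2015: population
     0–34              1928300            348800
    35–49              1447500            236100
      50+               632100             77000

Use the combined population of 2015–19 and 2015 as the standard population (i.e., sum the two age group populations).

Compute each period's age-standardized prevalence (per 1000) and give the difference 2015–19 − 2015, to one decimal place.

-9.8

Combined standard total = 4669800; weights = 0.4876, 0.3605, 0.1518.
2015–19: 0.4876×3.9 + 0.3605×51.5 + 0.1518×108.2 = 36.8989 per 1000.
2015: 0.4876×5.8 + 0.3605×69.4 + 0.1518×123.9 = 46.6629 per 1000.
Difference = 36.8989 − 46.6629 = -9.7640.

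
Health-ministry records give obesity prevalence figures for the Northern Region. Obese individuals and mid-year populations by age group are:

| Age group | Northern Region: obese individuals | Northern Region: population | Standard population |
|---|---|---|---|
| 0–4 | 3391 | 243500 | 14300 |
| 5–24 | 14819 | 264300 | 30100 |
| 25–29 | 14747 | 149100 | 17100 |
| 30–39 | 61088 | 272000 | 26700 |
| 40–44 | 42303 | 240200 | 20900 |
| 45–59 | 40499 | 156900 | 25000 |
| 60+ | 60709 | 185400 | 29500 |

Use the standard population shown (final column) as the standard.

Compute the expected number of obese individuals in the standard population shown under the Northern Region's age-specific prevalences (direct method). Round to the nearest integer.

Age-specific rates per 1000 for the Northern Region: 13.926, 56.069, 98.907, 224.588, 176.116, 258.120, 327.449.
Expected obese individuals = Σ (standard pop × age-specific rate ÷ 1000)
= 14300×13.926/1000 + 30100×56.069/1000 + 17100×98.907/1000 + 26700×224.588/1000 + 20900×176.116/1000 + 25000×258.120/1000 + 29500×327.449/1000
= 199.14 + 1687.67 + 1691.31 + 5996.51 + 3680.82 + 6453.00 + 9659.74 = 29368.18.

29368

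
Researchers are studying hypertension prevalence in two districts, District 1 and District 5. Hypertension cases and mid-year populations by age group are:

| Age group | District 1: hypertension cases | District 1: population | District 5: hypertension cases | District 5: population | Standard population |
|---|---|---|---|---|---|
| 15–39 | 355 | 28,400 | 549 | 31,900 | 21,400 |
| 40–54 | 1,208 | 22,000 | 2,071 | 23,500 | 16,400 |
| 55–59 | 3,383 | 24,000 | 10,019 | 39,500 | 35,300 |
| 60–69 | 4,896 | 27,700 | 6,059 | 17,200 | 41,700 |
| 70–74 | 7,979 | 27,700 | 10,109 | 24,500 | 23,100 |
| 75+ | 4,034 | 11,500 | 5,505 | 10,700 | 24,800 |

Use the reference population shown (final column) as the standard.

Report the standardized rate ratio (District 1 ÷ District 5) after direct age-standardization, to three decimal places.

Age-specific rates per 1,000 for District 1: 12.500, 54.909, 140.958, 176.751, 288.051, 350.783.
For District 5: 17.210, 88.128, 253.646, 352.267, 412.612, 514.486.
Standard total = 162,700; weights = 0.1315, 0.1008, 0.2170, 0.2563, 0.1420, 0.1524.
District 1: 0.1315×12.500 + 0.1008×54.909 + 0.2170×140.958 + 0.2563×176.751 + 0.1420×288.051 + 0.1524×350.783 = 177.4292 per 1,000.
District 5: 0.1315×17.210 + 0.1008×88.128 + 0.2170×253.646 + 0.2563×352.267 + 0.1420×412.612 + 0.1524×514.486 = 293.4691 per 1,000.
Ratio = 177.4292 ÷ 293.4691 = 0.60459.

0.605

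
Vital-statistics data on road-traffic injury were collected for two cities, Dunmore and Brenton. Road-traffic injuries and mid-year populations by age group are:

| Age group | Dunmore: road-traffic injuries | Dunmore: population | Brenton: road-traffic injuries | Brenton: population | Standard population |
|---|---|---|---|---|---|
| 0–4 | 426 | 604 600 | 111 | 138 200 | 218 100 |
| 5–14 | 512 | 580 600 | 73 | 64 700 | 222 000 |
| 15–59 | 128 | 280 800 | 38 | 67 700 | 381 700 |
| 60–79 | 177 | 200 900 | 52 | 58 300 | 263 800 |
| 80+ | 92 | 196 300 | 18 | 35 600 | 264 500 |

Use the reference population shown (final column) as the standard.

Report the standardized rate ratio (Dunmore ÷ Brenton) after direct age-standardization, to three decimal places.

Age-specific rates per 100 000 for Dunmore: 70.46, 88.18, 45.58, 88.10, 46.87.
For Brenton: 80.32, 112.83, 56.13, 89.19, 50.56.
Standard total = 1 350 100; weights = 0.1615, 0.1644, 0.2827, 0.1954, 0.1959.
Dunmore: 0.1615×70.46 + 0.1644×88.18 + 0.2827×45.58 + 0.1954×88.10 + 0.1959×46.87 = 65.1668 per 100 000.
Brenton: 0.1615×80.32 + 0.1644×112.83 + 0.2827×56.13 + 0.1954×89.19 + 0.1959×50.56 = 74.7301 per 100 000.
Ratio = 65.1668 ÷ 74.7301 = 0.87203.

0.872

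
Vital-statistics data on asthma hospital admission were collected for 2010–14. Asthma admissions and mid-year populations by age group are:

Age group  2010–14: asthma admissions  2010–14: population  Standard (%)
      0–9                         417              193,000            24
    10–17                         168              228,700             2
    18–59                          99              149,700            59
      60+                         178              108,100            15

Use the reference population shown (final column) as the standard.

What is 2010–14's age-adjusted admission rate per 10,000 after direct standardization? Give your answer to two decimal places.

11.70

Age-specific rates per 10,000 for 2010–14: 21.61, 7.35, 6.61, 16.47.
Standard weights: 0.24, 0.02, 0.59, 0.15.
Standardized rate: 0.2400×21.61 + 0.0200×7.35 + 0.5900×6.61 + 0.1500×16.47 = 11.7041 per 10,000.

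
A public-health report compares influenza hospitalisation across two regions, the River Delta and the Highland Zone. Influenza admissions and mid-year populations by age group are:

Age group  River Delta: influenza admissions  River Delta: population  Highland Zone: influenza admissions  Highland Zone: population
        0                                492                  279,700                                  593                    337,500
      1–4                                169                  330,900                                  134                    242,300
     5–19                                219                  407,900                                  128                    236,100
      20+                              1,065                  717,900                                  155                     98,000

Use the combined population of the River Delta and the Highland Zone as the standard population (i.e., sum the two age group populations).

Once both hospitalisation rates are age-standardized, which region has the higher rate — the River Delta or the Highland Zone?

Age-specific rates per 100,000 for the River Delta: 175.90, 51.07, 53.69, 148.35.
For the Highland Zone: 175.70, 55.30, 54.21, 158.16.
Combined standard total = 2,650,300; weights = 0.2329, 0.2163, 0.2430, 0.3079.
The River Delta: 0.2329×175.90 + 0.2163×51.07 + 0.2430×53.69 + 0.3079×148.35 = 110.7258 per 100,000.
The Highland Zone: 0.2329×175.70 + 0.2163×55.30 + 0.2430×54.21 + 0.3079×158.16 = 114.7431 per 100,000.
The crude rates (112.01 vs 110.52) would put the River Delta higher, but that reflects its age composition; once standardized to a common age structure, the Highland Zone has the higher underlying rate.

Highland Zone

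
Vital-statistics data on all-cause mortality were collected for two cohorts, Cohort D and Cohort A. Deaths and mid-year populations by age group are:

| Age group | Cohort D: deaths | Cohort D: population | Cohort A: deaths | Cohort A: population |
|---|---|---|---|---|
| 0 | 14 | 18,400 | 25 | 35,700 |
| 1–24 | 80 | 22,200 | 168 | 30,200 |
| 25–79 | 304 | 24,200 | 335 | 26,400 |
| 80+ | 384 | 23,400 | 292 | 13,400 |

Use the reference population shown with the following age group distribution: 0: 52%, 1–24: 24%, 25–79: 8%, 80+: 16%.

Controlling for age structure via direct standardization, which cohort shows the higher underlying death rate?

Cohort A

Age-specific rates per 100,000 for Cohort D: 76.09, 360.36, 1256.20, 1641.03.
For Cohort A: 70.03, 556.29, 1268.94, 2179.10.
Standard weights: 0.52, 0.24, 0.08, 0.16.
Cohort D: 0.5200×76.09 + 0.2400×360.36 + 0.0800×1256.20 + 0.1600×1641.03 = 489.1117 per 100,000.
Cohort A: 0.5200×70.03 + 0.2400×556.29 + 0.0800×1268.94 + 0.1600×2179.10 = 620.0964 per 100,000.
The crude rates (886.62 vs 775.78) would put Cohort D higher, but that reflects its age composition; once standardized to a common age structure, Cohort A has the higher underlying rate.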